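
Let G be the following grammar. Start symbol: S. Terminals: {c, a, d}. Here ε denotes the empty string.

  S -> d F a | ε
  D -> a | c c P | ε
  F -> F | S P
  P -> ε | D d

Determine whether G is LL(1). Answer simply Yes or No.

FIRST(S) = {ε, d}
FIRST(D) = {ε, a, c}
FIRST(F) = {ε, a, c, d}
FIRST(P) = {ε, a, c, d}
FOLLOW(S) = {$, a, c, d}
FOLLOW(D) = {d}
FOLLOW(F) = {a}
FOLLOW(P) = {a, d}
Cell M[F, a] receives both F -> F and F -> S P — the grammar is not LL(1).

No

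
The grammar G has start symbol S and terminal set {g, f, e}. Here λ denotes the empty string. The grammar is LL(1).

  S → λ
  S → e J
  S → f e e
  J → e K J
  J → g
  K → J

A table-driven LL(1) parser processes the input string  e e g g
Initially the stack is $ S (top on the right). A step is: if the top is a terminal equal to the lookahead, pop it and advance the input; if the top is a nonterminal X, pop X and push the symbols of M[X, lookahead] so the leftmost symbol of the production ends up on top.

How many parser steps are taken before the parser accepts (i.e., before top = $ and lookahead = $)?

step 1: stack=$ S  input=e e g g $  — expand S → e J
step 2: stack=$ J e  input=e e g g $  — match e
step 3: stack=$ J  input=e g g $  — expand J → e K J
step 4: stack=$ J K e  input=e g g $  — match e
step 5: stack=$ J K  input=g g $  — expand K → J
step 6: stack=$ J J  input=g g $  — expand J → g
step 7: stack=$ J g  input=g g $  — match g
step 8: stack=$ J  input=g $  — expand J → g
step 9: stack=$ g  input=g $  — match g
Accept reached after 9 steps.

9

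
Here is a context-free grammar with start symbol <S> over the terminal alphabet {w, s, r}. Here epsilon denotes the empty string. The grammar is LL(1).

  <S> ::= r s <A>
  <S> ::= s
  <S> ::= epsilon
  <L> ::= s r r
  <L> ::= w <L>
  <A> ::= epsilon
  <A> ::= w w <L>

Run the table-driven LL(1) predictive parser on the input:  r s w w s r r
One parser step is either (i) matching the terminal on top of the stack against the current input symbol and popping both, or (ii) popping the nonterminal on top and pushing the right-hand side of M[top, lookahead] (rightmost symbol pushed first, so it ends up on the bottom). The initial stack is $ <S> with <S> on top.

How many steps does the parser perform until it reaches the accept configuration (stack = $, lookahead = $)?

10

      Stack      Input            Action
   1  $ <S>      r s w w s r r $  expand <S> ::= r s <A>
   2  $ <A> s r  r s w w s r r $  match r
   3  $ <A> s    s w w s r r $    match s
   4  $ <A>      w w s r r $      expand <A> ::= w w <L>
   5  $ <L> w w  w w s r r $      match w
   6  $ <L> w    w s r r $        match w
   7  $ <L>      s r r $          expand <L> ::= s r r
   8  $ r r s    s r r $          match s
   9  $ r r      r r $            match r
  10  $ r        r $              match r
Accept reached after 10 steps.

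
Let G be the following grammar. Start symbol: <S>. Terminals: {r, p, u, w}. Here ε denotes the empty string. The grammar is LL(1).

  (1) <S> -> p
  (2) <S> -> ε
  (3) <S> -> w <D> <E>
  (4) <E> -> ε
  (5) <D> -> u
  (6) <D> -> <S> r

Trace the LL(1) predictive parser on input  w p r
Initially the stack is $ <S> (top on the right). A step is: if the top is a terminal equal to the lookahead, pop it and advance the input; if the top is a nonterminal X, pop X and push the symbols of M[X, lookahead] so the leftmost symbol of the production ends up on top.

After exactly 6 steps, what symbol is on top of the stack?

<E>

     Stack        Input    Action
  1  $ <S>        w p r $  expand <S> -> w <D> <E>
  2  $ <E> <D> w  w p r $  match w
  3  $ <E> <D>    p r $    expand <D> -> <S> r
  4  $ <E> r <S>  p r $    expand <S> -> p
  5  $ <E> r p    p r $    match p
  6  $ <E> r      r $      match r
Stack after step 6: $ <E> (top = <E>).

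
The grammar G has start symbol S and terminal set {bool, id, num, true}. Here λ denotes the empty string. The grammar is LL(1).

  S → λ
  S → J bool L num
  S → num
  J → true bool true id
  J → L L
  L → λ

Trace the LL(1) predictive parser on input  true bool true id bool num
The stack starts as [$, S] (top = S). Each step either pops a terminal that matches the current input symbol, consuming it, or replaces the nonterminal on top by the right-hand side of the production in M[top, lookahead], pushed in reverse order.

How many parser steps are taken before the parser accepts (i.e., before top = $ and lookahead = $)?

9

step 1: stack=$ S  input=true bool true id bool num $  — expand S → J bool L num
step 2: stack=$ num L bool J  input=true bool true id bool num $  — expand J → true bool true id
step 3: stack=$ num L bool id true bool true  input=true bool true id bool num $  — match true
step 4: stack=$ num L bool id true bool  input=bool true id bool num $  — match bool
step 5: stack=$ num L bool id true  input=true id bool num $  — match true
step 6: stack=$ num L bool id  input=id bool num $  — match id
step 7: stack=$ num L bool  input=bool num $  — match bool
step 8: stack=$ num L  input=num $  — expand L → λ
step 9: stack=$ num  input=num $  — match num
Accept reached after 9 steps.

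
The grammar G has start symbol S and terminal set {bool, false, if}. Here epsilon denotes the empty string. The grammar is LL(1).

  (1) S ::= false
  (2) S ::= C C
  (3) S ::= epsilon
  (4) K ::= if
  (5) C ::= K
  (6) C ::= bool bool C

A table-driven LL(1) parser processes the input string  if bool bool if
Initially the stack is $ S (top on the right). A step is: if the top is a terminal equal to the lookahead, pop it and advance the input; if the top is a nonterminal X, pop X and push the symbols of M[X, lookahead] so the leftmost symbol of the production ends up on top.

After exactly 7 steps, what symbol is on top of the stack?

C

step 1: stack=$ S  input=if bool bool if $  — expand S ::= C C
step 2: stack=$ C C  input=if bool bool if $  — expand C ::= K
step 3: stack=$ C K  input=if bool bool if $  — expand K ::= if
step 4: stack=$ C if  input=if bool bool if $  — match if
step 5: stack=$ C  input=bool bool if $  — expand C ::= bool bool C
step 6: stack=$ C bool bool  input=bool bool if $  — match bool
step 7: stack=$ C bool  input=bool if $  — match bool
Stack after step 7: $ C (top = C).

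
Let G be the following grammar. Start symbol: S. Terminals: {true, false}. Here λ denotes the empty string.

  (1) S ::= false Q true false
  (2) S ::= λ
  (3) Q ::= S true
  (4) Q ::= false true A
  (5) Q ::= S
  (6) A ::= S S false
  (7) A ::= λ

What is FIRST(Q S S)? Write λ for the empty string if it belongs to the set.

FIRST(S): from S::=false Q true false we get {false}; from S::=λ we get {λ}. So FIRST(S) = {λ, false}.
FIRST(Q): from Q::=S true we get {false, true}; from Q::=false true A we get {false}; from Q::=S we get {λ, false}. So FIRST(Q) = {λ, false, true}.
FIRST(A): from A::=S S false we get {false}; from A::=λ we get {λ}. So FIRST(A) = {λ, false}.
FIRST(Q S S): take FIRST of each symbol in turn, carrying on past any symbol whose FIRST contains λ; result {λ, false, true}.

{λ, false, true}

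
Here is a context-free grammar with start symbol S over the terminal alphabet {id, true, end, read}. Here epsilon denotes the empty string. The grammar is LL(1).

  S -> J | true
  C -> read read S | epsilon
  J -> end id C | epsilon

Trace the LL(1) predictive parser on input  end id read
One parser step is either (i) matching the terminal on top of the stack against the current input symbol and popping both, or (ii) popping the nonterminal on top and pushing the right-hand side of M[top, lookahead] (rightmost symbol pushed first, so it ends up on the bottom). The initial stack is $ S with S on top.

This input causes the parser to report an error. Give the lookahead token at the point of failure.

step 1: stack=$ S  input=end id read $  — expand S -> J
step 2: stack=$ J  input=end id read $  — expand J -> end id C
step 3: stack=$ C id end  input=end id read $  — match end
step 4: stack=$ C id  input=id read $  — match id
step 5: stack=$ C  input=read $  — expand C -> read read S
step 6: stack=$ S read read  input=read $  — match read
step 7: stack=$ S read  input=$  — error: top is terminal read but lookahead is $

$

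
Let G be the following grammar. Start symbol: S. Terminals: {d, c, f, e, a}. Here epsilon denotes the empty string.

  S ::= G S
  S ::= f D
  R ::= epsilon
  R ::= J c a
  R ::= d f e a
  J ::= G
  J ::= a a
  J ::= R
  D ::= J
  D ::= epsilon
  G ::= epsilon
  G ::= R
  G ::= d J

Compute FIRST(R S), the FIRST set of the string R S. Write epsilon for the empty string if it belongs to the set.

{a, c, d, f}

FIRST(S): from S::=G S we get {a, c, d, f}; from S::=f D we get {f}. So FIRST(S) = {a, c, d, f}.
FIRST(R): from R::=epsilon we get {epsilon}; from R::=J c a we get {a, c, d}; from R::=d f e a we get {d}. So FIRST(R) = {epsilon, a, c, d}.
FIRST(G): from G::=epsilon we get {epsilon}; from G::=R we get {epsilon, a, c, d}; from G::=d J we get {d}. So FIRST(G) = {epsilon, a, c, d}.
FIRST(J): from J::=G we get {epsilon, a, c, d}; from J::=a a we get {a}; from J::=R we get {epsilon, a, c, d}. So FIRST(J) = {epsilon, a, c, d}.
FIRST(D): from D::=J we get {epsilon, a, c, d}; from D::=epsilon we get {epsilon}. So FIRST(D) = {epsilon, a, c, d}.
FIRST(R S): take FIRST of each symbol in turn, carrying on past any symbol whose FIRST contains epsilon; result {a, c, d, f}.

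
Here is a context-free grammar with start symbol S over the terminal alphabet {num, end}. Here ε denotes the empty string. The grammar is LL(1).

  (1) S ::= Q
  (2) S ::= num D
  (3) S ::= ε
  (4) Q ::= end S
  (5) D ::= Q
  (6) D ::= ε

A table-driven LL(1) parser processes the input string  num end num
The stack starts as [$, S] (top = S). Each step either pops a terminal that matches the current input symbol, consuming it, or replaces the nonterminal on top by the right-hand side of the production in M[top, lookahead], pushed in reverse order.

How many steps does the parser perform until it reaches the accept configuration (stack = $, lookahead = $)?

     Stack    Input          Action
  1  $ S      num end num $  expand S ::= num D
  2  $ D num  num end num $  match num
  3  $ D      end num $      expand D ::= Q
  4  $ Q      end num $      expand Q ::= end S
  5  $ S end  end num $      match end
  6  $ S      num $          expand S ::= num D
  7  $ D num  num $          match num
  8  $ D      $              expand D ::= ε
Accept reached after 8 steps.

8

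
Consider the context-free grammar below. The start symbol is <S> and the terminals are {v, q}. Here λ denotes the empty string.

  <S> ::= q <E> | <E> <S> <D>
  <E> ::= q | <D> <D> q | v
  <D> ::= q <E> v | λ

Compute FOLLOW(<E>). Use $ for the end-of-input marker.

{$, q, v}

FIRST(<D>) = {λ, q}
FIRST(<E>) = {q, v}  (via <D> <D> q)
FIRST(<S>) = {q, v}  (via <E> <S> <D>)
FOLLOW(<S>) includes $ since <S> is the start symbol.
FOLLOW(<S>): in <S>::=<E> <S> <D>, <S> is followed by <D> with FIRST {λ, q}; in <S>::=<E> <S> <D>, the suffix after <S> is nullable (adds nothing new). Thus FOLLOW(<S>) = {$, q}.
FOLLOW(<E>): in <S>::=q <E>, the suffix after <E> is empty, so FOLLOW(<E>) ⊇ FOLLOW(<S>) = {$, q}; in <S>::=<E> <S> <D>, <E> is followed by <S> <D> with FIRST {q, v}; in <D>::=q <E> v, <E> is followed by v with FIRST {v}. Thus FOLLOW(<E>) = {$, q, v}.
FOLLOW(<D>): in <S>::=<E> <S> <D>, the suffix after <D> is empty, so FOLLOW(<D>) ⊇ FOLLOW(<S>) = {$, q}; in <E>::=<D> <D> q (occurrence 1), <D> is followed by <D> q with FIRST {q}; in <E>::=<D> <D> q (occurrence 2), <D> is followed by q with FIRST {q}. Thus FOLLOW(<D>) = {$, q}.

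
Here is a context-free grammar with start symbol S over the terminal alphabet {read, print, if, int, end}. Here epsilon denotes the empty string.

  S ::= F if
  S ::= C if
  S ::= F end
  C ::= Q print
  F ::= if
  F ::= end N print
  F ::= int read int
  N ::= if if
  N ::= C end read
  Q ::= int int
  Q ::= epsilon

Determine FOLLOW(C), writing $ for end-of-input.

{end, if}

FIRST(F): from F::=if we get {if}; from F::=end N print we get {end}; from F::=int read int we get {int}. So FIRST(F) = {end, if, int}.
FIRST(Q): from Q::=int int we get {int}; from Q::=epsilon we get {epsilon}. So FIRST(Q) = {epsilon, int}.
FIRST(C): from C::=Q print we get {int, print}. So FIRST(C) = {int, print}.
FIRST(S): from S::=F if we get {end, if, int}; from S::=C if we get {int, print}; from S::=F end we get {end, if, int}. So FIRST(S) = {end, if, int, print}.
FIRST(N): from N::=if if we get {if}; from N::=C end read we get {int, print}. So FIRST(N) = {if, int, print}.
FOLLOW(S) includes $ since S is the start symbol.
FOLLOW(S): S appears on no right-hand side. Thus FOLLOW(S) = {$}.
FOLLOW(C): in S::=C if, C is followed by if with FIRST {if}; in N::=C end read, C is followed by end read with FIRST {end}. Thus FOLLOW(C) = {end, if}.
FOLLOW(F): in S::=F if, F is followed by if with FIRST {if}; in S::=F end, F is followed by end with FIRST {end}. Thus FOLLOW(F) = {end, if}.
FOLLOW(N): in F::=end N print, N is followed by print with FIRST {print}. Thus FOLLOW(N) = {print}.
FOLLOW(Q): in C::=Q print, Q is followed by print with FIRST {print}. Thus FOLLOW(Q) = {print}.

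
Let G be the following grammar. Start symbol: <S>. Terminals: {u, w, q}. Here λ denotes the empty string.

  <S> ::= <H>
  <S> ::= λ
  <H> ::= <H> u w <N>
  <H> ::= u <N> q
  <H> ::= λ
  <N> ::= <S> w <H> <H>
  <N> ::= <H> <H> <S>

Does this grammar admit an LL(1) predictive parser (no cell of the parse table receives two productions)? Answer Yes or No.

No

FIRST(<S>) = {λ, u}
FIRST(<H>) = {λ, u}
FIRST(<N>) = {λ, u, w}
FOLLOW(<S>) = {$, q, u, w}
FOLLOW(<H>) = {$, q, u, w}
FOLLOW(<N>) = {$, q, u, w}
Cell M[<H>, u] receives both <H> ::= <H> u w <N> and <H> ::= u <N> q and <H> ::= λ — the grammar is not LL(1).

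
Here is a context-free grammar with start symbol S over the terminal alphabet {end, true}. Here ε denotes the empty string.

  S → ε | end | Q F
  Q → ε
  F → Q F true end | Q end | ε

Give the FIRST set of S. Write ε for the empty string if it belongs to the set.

FIRST(Q): from Q→ε we get {ε}. So FIRST(Q) = {ε}.
FIRST(F): from F→Q F true end we get {end, true}; from F→Q end we get {end}; from F→ε we get {ε}. So FIRST(F) = {ε, end, true}.
FIRST(S): from S→ε we get {ε}; from S→end we get {end}; from S→Q F we get {ε, end, true}. So FIRST(S) = {ε, end, true}.

{ε, end, true}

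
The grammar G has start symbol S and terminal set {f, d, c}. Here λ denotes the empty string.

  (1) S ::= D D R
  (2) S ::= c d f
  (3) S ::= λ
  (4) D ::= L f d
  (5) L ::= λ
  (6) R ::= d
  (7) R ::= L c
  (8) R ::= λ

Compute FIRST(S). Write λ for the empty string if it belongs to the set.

{λ, c, f}

FIRST(L): from L::=λ we get {λ}. So FIRST(L) = {λ}.
FIRST(D): from D::=L f d we get {f}. So FIRST(D) = {f}.
FIRST(R): from R::=d we get {d}; from R::=L c we get {c}; from R::=λ we get {λ}. So FIRST(R) = {λ, c, d}.
FIRST(S): from S::=D D R we get {f}; from S::=c d f we get {c}; from S::=λ we get {λ}. So FIRST(S) = {λ, c, f}.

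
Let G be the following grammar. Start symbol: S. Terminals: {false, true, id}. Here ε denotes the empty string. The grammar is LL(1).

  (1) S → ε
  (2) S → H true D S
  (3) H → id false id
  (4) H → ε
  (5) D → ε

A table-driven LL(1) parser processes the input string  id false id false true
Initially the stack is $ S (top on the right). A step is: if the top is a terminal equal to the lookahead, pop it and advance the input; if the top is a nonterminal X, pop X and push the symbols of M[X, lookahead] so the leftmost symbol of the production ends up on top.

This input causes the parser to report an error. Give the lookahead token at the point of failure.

     Stack                   Input                     Action
  1  $ S                     id false id false true $  expand S → H true D S
  2  $ S D true H            id false id false true $  expand H → id false id
  3  $ S D true id false id  id false id false true $  match id
  4  $ S D true id false     false id false true $     match false
  5  $ S D true id           id false true $           match id
  6  $ S D true              false true $              error: top is terminal true but lookahead is false

false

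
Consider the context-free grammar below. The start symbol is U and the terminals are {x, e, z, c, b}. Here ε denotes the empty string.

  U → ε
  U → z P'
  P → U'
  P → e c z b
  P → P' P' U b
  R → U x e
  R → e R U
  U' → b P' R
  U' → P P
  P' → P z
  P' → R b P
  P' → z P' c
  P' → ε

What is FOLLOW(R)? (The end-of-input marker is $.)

FIRST(U): from U→ε we get {ε}; from U→z P' we get {z}. So FIRST(U) = {ε, z}.
FIRST(R): from R→U x e we get {x, z}; from R→e R U we get {e}. So FIRST(R) = {e, x, z}.
FIRST(P): from P→U' we get {b, e, x, z}; from P→e c z b we get {e}; from P→P' P' U b we get {b, e, x, z}. So FIRST(P) = {b, e, x, z}.
FIRST(U'): from U'→b P' R we get {b}; from U'→P P we get {b, e, x, z}. So FIRST(U') = {b, e, x, z}.
FIRST(P'): from P'→P z we get {b, e, x, z}; from P'→R b P we get {e, x, z}; from P'→z P' c we get {z}; from P'→ε we get {ε}. So FIRST(P') = {ε, b, e, x, z}.
FOLLOW(U) includes $ since U is the start symbol.
FOLLOW(U): in P→P' P' U b, U is followed by b with FIRST {b}; in R→U x e, U is followed by x e with FIRST {x}; in R→e R U, the suffix after U is empty, so FOLLOW(U) ⊇ FOLLOW(R) = {$, b, c, e, x, z}. Thus FOLLOW(U) = {$, b, c, e, x, z}.
FOLLOW(P'): in U→z P', the suffix after P' is empty, so FOLLOW(P') ⊇ FOLLOW(U) = {$, b, c, e, x, z}; in P→P' P' U b (occurrence 1), P' is followed by P' U b with FIRST {b, e, x, z}; in P→P' P' U b (occurrence 2), P' is followed by U b with FIRST {b, z}; in U'→b P' R, P' is followed by R with FIRST {e, x, z}; in P'→z P' c, P' is followed by c with FIRST {c}. Thus FOLLOW(P') = {$, b, c, e, x, z}.
FOLLOW(P): in U'→P P (occurrence 1), P is followed by P with FIRST {b, e, x, z}; in U'→P P (occurrence 2), the suffix after P is empty, so FOLLOW(P) ⊇ FOLLOW(U') = {$, b, c, e, x, z}; in P'→P z, P is followed by z with FIRST {z}; in P'→R b P, the suffix after P is empty, so FOLLOW(P) ⊇ FOLLOW(P') = {$, b, c, e, x, z}. Thus FOLLOW(P) = {$, b, c, e, x, z}.
FOLLOW(U'): in P→U', the suffix after U' is empty, so FOLLOW(U') ⊇ FOLLOW(P) = {$, b, c, e, x, z}. Thus FOLLOW(U') = {$, b, c, e, x, z}.
FOLLOW(R): in R→e R U, R is followed by U with FIRST {ε, z}; in R→e R U, the suffix after R is nullable (adds nothing new); in U'→b P' R, the suffix after R is empty, so FOLLOW(R) ⊇ FOLLOW(U') = {$, b, c, e, x, z}; in P'→R b P, R is followed by b P with FIRST {b}. Thus FOLLOW(R) = {$, b, c, e, x, z}.

{$, b, c, e, x, z}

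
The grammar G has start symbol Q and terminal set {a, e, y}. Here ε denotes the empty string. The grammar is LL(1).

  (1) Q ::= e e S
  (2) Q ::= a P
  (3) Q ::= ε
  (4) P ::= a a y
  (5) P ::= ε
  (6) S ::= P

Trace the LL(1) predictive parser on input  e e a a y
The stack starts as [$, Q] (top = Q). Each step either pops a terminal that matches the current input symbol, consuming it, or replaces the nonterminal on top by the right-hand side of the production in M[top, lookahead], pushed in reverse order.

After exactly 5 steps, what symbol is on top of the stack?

a

step 1: stack=$ Q  input=e e a a y $  — expand Q ::= e e S
step 2: stack=$ S e e  input=e e a a y $  — match e
step 3: stack=$ S e  input=e a a y $  — match e
step 4: stack=$ S  input=a a y $  — expand S ::= P
step 5: stack=$ P  input=a a y $  — expand P ::= a a y
Stack after step 5: $ y a a (top = a).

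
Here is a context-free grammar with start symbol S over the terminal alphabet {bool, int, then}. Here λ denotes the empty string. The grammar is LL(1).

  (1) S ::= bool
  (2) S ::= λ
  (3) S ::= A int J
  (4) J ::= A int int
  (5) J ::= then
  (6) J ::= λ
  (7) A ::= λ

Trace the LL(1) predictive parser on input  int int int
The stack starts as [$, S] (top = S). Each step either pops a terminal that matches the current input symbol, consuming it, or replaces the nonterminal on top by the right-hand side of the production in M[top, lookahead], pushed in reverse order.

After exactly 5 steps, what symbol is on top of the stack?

step 1: stack=$ S  input=int int int $  — expand S ::= A int J
step 2: stack=$ J int A  input=int int int $  — expand A ::= λ
step 3: stack=$ J int  input=int int int $  — match int
step 4: stack=$ J  input=int int $  — expand J ::= A int int
step 5: stack=$ int int A  input=int int $  — expand A ::= λ
Stack after step 5: $ int int (top = int).

int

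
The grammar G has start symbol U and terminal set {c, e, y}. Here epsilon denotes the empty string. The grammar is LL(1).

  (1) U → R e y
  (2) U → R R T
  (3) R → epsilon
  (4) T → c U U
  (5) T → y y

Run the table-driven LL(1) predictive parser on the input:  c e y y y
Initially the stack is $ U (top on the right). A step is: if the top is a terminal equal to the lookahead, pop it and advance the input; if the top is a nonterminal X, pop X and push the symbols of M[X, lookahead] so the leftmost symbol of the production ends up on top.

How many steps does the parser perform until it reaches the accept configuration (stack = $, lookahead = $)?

      Stack      Input        Action
   1  $ U        c e y y y $  expand U → R R T
   2  $ T R R    c e y y y $  expand R → epsilon
   3  $ T R      c e y y y $  expand R → epsilon
   4  $ T        c e y y y $  expand T → c U U
   5  $ U U c    c e y y y $  match c
   6  $ U U      e y y y $    expand U → R e y
   7  $ U y e R  e y y y $    expand R → epsilon
   8  $ U y e    e y y y $    match e
   9  $ U y      y y y $      match y
  10  $ U        y y $        expand U → R R T
  11  $ T R R    y y $        expand R → epsilon
  12  $ T R      y y $        expand R → epsilon
  13  $ T        y y $        expand T → y y
  14  $ y y      y y $        match y
  15  $ y        y $          match y
Accept reached after 15 steps.

15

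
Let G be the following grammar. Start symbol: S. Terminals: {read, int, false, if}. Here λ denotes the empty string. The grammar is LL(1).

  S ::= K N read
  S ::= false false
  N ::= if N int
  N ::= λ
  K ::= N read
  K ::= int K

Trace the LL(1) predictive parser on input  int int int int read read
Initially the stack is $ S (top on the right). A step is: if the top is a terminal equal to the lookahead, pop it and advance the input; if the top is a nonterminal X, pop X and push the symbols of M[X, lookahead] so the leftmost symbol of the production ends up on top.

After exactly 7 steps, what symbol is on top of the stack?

     Stack           Input                        Action
  1  $ S             int int int int read read $  expand S ::= K N read
  2  $ read N K      int int int int read read $  expand K ::= int K
  3  $ read N K int  int int int int read read $  match int
  4  $ read N K      int int int read read $      expand K ::= int K
  5  $ read N K int  int int int read read $      match int
  6  $ read N K      int int read read $          expand K ::= int K
  7  $ read N K int  int int read read $          match int
Stack after step 7: $ read N K (top = K).

K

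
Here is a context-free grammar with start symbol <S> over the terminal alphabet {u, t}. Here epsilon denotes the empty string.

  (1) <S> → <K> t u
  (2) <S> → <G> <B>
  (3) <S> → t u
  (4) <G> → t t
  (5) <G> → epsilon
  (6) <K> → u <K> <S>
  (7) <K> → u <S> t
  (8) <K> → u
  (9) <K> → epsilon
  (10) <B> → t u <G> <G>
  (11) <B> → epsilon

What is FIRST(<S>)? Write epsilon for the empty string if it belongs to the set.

FIRST(<G>) = {epsilon, t}
FIRST(<K>) = {epsilon, u}
FIRST(<B>) = {epsilon, t}
FIRST(<S>) = {epsilon, t, u}  (via <K> t u, <G> <B>)

{epsilon, t, u}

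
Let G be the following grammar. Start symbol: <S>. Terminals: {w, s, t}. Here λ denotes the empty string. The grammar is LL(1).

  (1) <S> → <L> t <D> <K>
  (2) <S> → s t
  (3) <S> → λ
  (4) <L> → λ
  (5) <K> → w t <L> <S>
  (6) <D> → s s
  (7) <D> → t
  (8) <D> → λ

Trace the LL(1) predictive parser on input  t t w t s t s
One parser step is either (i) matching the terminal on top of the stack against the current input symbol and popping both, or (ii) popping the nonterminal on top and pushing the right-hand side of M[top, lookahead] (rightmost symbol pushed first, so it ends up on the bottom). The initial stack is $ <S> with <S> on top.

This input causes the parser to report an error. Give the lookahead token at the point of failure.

s

      Stack            Input            Action
   1  $ <S>            t t w t s t s $  expand <S> → <L> t <D> <K>
   2  $ <K> <D> t <L>  t t w t s t s $  expand <L> → λ
   3  $ <K> <D> t      t t w t s t s $  match t
   4  $ <K> <D>        t w t s t s $    expand <D> → t
   5  $ <K> t          t w t s t s $    match t
   6  $ <K>            w t s t s $      expand <K> → w t <L> <S>
   7  $ <S> <L> t w    w t s t s $      match w
   8  $ <S> <L> t      t s t s $        match t
   9  $ <S> <L>        s t s $          expand <L> → λ
  10  $ <S>            s t s $          expand <S> → s t
  11  $ t s            s t s $          match s
  12  $ t              t s $            match t
  13  $                s $              error: stack empty but input remains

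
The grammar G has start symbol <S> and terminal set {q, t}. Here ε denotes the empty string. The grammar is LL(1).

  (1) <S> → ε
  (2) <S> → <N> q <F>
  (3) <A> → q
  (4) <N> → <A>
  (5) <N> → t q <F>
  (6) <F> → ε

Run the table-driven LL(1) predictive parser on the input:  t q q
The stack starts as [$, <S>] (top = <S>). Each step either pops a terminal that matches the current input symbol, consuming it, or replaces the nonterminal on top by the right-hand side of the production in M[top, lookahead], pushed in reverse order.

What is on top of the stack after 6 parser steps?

<F>

step 1: stack=$ <S>  input=t q q $  — expand <S> → <N> q <F>
step 2: stack=$ <F> q <N>  input=t q q $  — expand <N> → t q <F>
step 3: stack=$ <F> q <F> q t  input=t q q $  — match t
step 4: stack=$ <F> q <F> q  input=q q $  — match q
step 5: stack=$ <F> q <F>  input=q $  — expand <F> → ε
step 6: stack=$ <F> q  input=q $  — match q
Stack after step 6: $ <F> (top = <F>).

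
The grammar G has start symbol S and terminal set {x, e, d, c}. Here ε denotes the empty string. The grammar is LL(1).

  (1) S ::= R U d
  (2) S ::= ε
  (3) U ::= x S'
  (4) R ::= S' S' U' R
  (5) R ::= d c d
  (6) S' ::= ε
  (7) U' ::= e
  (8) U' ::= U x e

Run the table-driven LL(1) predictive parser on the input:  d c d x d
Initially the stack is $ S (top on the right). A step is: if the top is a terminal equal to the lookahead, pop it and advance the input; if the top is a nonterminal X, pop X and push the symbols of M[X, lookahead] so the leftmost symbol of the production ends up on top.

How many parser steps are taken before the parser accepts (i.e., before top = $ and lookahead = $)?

     Stack        Input        Action
  1  $ S          d c d x d $  expand S ::= R U d
  2  $ d U R      d c d x d $  expand R ::= d c d
  3  $ d U d c d  d c d x d $  match d
  4  $ d U d c    c d x d $    match c
  5  $ d U d      d x d $      match d
  6  $ d U        x d $        expand U ::= x S'
  7  $ d S' x     x d $        match x
  8  $ d S'       d $          expand S' ::= ε
  9  $ d          d $          match d
Accept reached after 9 steps.

9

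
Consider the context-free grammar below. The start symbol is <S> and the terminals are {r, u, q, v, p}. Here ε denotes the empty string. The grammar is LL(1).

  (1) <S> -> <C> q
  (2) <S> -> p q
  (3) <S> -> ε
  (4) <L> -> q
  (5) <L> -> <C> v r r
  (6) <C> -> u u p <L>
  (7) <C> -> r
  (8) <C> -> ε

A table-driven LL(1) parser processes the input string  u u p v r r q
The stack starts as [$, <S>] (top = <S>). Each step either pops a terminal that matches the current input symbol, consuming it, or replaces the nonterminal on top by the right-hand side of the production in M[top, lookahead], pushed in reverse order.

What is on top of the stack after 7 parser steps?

step 1: stack=$ <S>  input=u u p v r r q $  — expand <S> -> <C> q
step 2: stack=$ q <C>  input=u u p v r r q $  — expand <C> -> u u p <L>
step 3: stack=$ q <L> p u u  input=u u p v r r q $  — match u
step 4: stack=$ q <L> p u  input=u p v r r q $  — match u
step 5: stack=$ q <L> p  input=p v r r q $  — match p
step 6: stack=$ q <L>  input=v r r q $  — expand <L> -> <C> v r r
step 7: stack=$ q r r v <C>  input=v r r q $  — expand <C> -> ε
Stack after step 7: $ q r r v (top = v).

v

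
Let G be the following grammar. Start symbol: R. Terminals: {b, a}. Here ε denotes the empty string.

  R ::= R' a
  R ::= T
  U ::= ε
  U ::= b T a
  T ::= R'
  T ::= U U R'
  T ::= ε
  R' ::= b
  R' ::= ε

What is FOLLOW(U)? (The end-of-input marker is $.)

FIRST(U): from U::=ε we get {ε}; from U::=b T a we get {b}. So FIRST(U) = {ε, b}.
FIRST(R'): from R'::=b we get {b}; from R'::=ε we get {ε}. So FIRST(R') = {ε, b}.
FIRST(T): from T::=R' we get {ε, b}; from T::=U U R' we get {ε, b}; from T::=ε we get {ε}. So FIRST(T) = {ε, b}.
FIRST(R): from R::=R' a we get {a, b}; from R::=T we get {ε, b}. So FIRST(R) = {ε, a, b}.
FOLLOW(R) includes $ since R is the start symbol.
FOLLOW(R): R appears on no right-hand side. Thus FOLLOW(R) = {$}.
FOLLOW(T): in R::=T, the suffix after T is empty, so FOLLOW(T) ⊇ FOLLOW(R) = {$}; in U::=b T a, T is followed by a with FIRST {a}. Thus FOLLOW(T) = {$, a}.
FOLLOW(U): in T::=U U R' (occurrence 1), U is followed by U R' with FIRST {ε, b}; in T::=U U R' (occurrence 1), the suffix after U is nullable, so FOLLOW(U) ⊇ FOLLOW(T) = {$, a}; in T::=U U R' (occurrence 2), U is followed by R' with FIRST {ε, b}; in T::=U U R' (occurrence 2), the suffix after U is nullable, so FOLLOW(U) ⊇ FOLLOW(T) = {$, a}. Thus FOLLOW(U) = {$, a, b}.
FOLLOW(R'): in R::=R' a, R' is followed by a with FIRST {a}; in T::=R', the suffix after R' is empty, so FOLLOW(R') ⊇ FOLLOW(T) = {$, a}; in T::=U U R', the suffix after R' is empty, so FOLLOW(R') ⊇ FOLLOW(T) = {$, a}. Thus FOLLOW(R') = {$, a}.

{$, a, b}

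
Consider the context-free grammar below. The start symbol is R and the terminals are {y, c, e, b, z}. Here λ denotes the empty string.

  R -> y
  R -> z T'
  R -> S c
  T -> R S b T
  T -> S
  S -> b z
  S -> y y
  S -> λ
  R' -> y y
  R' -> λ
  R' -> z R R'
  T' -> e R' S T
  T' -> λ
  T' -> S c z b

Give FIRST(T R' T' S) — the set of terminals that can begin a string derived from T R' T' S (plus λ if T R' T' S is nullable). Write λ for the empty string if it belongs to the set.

{λ, b, c, e, y, z}

FIRST(S) = {λ, b, y}
FIRST(R') = {λ, y, z}
FIRST(R) = {b, c, y, z}  (via S c)
FIRST(T') = {λ, b, c, e, y}  (via S c z b)
FIRST(T) = {λ, b, c, y, z}  (via R S b T, S)
FIRST(T R' T' S): take FIRST of each symbol in turn, carrying on past any symbol whose FIRST contains λ; result {λ, b, c, e, y, z}.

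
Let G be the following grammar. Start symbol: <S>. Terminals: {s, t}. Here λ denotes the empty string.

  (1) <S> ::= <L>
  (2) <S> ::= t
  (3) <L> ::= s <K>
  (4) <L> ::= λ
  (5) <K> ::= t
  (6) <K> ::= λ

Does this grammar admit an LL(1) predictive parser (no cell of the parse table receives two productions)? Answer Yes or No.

Yes

FIRST(<S>) = {λ, s, t}
FIRST(<L>) = {λ, s}
FIRST(<K>) = {λ, t}
FOLLOW(<S>) = {$}
FOLLOW(<L>) = {$}
FOLLOW(<K>) = {$}
Each cell of M receives at most one production.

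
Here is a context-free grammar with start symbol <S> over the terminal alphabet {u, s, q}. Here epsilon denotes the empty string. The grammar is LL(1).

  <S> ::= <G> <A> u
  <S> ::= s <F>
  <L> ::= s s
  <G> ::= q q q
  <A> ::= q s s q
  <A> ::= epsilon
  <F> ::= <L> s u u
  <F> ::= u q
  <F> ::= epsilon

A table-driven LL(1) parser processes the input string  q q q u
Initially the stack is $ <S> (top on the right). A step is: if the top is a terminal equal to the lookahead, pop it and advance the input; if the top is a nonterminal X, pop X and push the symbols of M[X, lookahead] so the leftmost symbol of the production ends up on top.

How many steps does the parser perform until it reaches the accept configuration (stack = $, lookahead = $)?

7

     Stack          Input      Action
  1  $ <S>          q q q u $  expand <S> ::= <G> <A> u
  2  $ u <A> <G>    q q q u $  expand <G> ::= q q q
  3  $ u <A> q q q  q q q u $  match q
  4  $ u <A> q q    q q u $    match q
  5  $ u <A> q      q u $      match q
  6  $ u <A>        u $        expand <A> ::= epsilon
  7  $ u            u $        match u
Accept reached after 7 steps.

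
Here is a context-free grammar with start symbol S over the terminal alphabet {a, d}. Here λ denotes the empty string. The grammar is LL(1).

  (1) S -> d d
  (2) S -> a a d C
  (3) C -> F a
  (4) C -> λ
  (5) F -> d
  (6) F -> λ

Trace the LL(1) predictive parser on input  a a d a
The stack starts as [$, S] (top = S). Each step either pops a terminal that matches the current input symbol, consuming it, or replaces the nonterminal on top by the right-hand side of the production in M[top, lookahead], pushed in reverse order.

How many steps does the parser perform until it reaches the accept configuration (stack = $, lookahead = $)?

     Stack      Input      Action
  1  $ S        a a d a $  expand S -> a a d C
  2  $ C d a a  a a d a $  match a
  3  $ C d a    a d a $    match a
  4  $ C d      d a $      match d
  5  $ C        a $        expand C -> F a
  6  $ a F      a $        expand F -> λ
  7  $ a        a $        match a
Accept reached after 7 steps.

7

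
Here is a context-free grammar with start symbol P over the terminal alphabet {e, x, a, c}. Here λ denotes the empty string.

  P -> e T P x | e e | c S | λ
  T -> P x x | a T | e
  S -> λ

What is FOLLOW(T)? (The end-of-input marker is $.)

FIRST(P) = {λ, c, e}
FIRST(S) = {λ}
FIRST(T) = {a, c, e, x}  (via P x x)
FOLLOW(P) includes $ since P is the start symbol.
FOLLOW(P): in P->e T P x, P is followed by x with FIRST {x}; in T->P x x, P is followed by x x with FIRST {x}. Thus FOLLOW(P) = {$, x}.
FOLLOW(T): in P->e T P x, T is followed by P x with FIRST {c, e, x}; in T->a T, the suffix after T is empty (adds nothing new). Thus FOLLOW(T) = {c, e, x}.
FOLLOW(S): in P->c S, the suffix after S is empty, so FOLLOW(S) ⊇ FOLLOW(P) = {$, x}. Thus FOLLOW(S) = {$, x}.

{c, e, x}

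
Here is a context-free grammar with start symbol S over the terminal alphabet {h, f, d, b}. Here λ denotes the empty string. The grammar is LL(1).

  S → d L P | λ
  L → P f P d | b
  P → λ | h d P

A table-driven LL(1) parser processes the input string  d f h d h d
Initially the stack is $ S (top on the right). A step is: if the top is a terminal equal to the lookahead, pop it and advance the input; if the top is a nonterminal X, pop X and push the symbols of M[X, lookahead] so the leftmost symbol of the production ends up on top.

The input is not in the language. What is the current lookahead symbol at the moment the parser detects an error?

      Stack        Input          Action
   1  $ S          d f h d h d $  expand S → d L P
   2  $ P L d      d f h d h d $  match d
   3  $ P L        f h d h d $    expand L → P f P d
   4  $ P d P f P  f h d h d $    expand P → λ
   5  $ P d P f    f h d h d $    match f
   6  $ P d P      h d h d $      expand P → h d P
   7  $ P d P d h  h d h d $      match h
   8  $ P d P d    d h d $        match d
   9  $ P d P      h d $          expand P → h d P
  10  $ P d P d h  h d $          match h
  11  $ P d P d    d $            match d
  12  $ P d P      $              expand P → λ
  13  $ P d        $              error: top is terminal d but lookahead is $

$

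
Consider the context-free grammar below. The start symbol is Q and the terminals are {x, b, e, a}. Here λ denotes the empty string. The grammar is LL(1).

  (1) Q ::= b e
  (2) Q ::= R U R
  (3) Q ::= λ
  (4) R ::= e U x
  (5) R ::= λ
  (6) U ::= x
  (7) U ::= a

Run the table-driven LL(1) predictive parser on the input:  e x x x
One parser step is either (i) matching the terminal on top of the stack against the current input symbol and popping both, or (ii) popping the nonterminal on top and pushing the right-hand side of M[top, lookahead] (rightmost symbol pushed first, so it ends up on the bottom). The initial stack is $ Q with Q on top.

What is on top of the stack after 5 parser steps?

x

     Stack        Input      Action
  1  $ Q          e x x x $  expand Q ::= R U R
  2  $ R U R      e x x x $  expand R ::= e U x
  3  $ R U x U e  e x x x $  match e
  4  $ R U x U    x x x $    expand U ::= x
  5  $ R U x x    x x x $    match x
Stack after step 5: $ R U x (top = x).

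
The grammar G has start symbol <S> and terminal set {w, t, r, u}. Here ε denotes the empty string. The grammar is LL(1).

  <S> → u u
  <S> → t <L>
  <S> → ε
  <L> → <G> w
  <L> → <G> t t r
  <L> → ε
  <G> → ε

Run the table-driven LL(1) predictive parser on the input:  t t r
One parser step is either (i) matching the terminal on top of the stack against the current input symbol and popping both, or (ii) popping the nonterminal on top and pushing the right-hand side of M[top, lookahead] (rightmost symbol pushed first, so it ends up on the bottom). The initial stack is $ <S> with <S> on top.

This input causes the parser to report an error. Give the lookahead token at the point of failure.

r

     Stack        Input    Action
  1  $ <S>        t t r $  expand <S> → t <L>
  2  $ <L> t      t t r $  match t
  3  $ <L>        t r $    expand <L> → <G> t t r
  4  $ r t t <G>  t r $    expand <G> → ε
  5  $ r t t      t r $    match t
  6  $ r t        r $      error: top is terminal t but lookahead is r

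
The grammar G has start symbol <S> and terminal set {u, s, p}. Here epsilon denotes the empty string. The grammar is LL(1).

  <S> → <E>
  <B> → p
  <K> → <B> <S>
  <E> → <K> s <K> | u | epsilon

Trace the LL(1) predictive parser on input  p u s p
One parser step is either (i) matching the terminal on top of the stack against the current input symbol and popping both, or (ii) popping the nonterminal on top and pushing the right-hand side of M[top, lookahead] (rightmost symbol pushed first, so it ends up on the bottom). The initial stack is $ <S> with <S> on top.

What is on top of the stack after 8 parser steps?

s

     Stack            Input      Action
  1  $ <S>            p u s p $  expand <S> → <E>
  2  $ <E>            p u s p $  expand <E> → <K> s <K>
  3  $ <K> s <K>      p u s p $  expand <K> → <B> <S>
  4  $ <K> s <S> <B>  p u s p $  expand <B> → p
  5  $ <K> s <S> p    p u s p $  match p
  6  $ <K> s <S>      u s p $    expand <S> → <E>
  7  $ <K> s <E>      u s p $    expand <E> → u
  8  $ <K> s u        u s p $    match u
Stack after step 8: $ <K> s (top = s).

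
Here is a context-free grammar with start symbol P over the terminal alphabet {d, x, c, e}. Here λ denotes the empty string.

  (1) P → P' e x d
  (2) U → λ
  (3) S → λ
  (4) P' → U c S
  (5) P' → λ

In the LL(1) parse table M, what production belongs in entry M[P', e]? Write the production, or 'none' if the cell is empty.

FIRST(U) = {λ}
FIRST(S) = {λ}
FIRST(P') = {λ, c}  (via U c S)
FIRST(P) = {c, e}  (via P' e x d)
FOLLOW(P) includes $ since P is the start symbol.
FOLLOW(P'): in P→P' e x d, P' is followed by e x d with FIRST {e}. Thus FOLLOW(P') = {e}.
For P' → U c S: FIRST(U c S) = {c}, so it goes in M[P', t] for t ∈ {c}.
For P' → λ: FIRST(λ) = {λ}, so it goes in M[P', t] for t ∈ {}; since λ ∈ FIRST, also for every t ∈ FOLLOW(P') = {e}.

P' → λ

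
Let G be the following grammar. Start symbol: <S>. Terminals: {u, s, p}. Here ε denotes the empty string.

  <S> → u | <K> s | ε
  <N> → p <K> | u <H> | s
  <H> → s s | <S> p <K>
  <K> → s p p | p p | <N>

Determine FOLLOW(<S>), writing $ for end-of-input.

FIRST(<N>) = {p, s, u}
FIRST(<K>) = {p, s, u}  (via <N>)
FIRST(<S>) = {ε, p, s, u}  (via <K> s)
FIRST(<H>) = {p, s, u}  (via <S> p <K>)
FOLLOW(<S>) includes $ since <S> is the start symbol.
FOLLOW(<S>): in <H>→<S> p <K>, <S> is followed by p <K> with FIRST {p}. Thus FOLLOW(<S>) = {$, p}.
FOLLOW(<N>): in <K>→<N>, the suffix after <N> is empty, so FOLLOW(<N>) ⊇ FOLLOW(<K>) = {s}. Thus FOLLOW(<N>) = {s}.
FOLLOW(<H>): in <N>→u <H>, the suffix after <H> is empty, so FOLLOW(<H>) ⊇ FOLLOW(<N>) = {s}. Thus FOLLOW(<H>) = {s}.
FOLLOW(<K>): in <S>→<K> s, <K> is followed by s with FIRST {s}; in <N>→p <K>, the suffix after <K> is empty, so FOLLOW(<K>) ⊇ FOLLOW(<N>) = {s}; in <H>→<S> p <K>, the suffix after <K> is empty, so FOLLOW(<K>) ⊇ FOLLOW(<H>) = {s}. Thus FOLLOW(<K>) = {s}.

{$, p}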